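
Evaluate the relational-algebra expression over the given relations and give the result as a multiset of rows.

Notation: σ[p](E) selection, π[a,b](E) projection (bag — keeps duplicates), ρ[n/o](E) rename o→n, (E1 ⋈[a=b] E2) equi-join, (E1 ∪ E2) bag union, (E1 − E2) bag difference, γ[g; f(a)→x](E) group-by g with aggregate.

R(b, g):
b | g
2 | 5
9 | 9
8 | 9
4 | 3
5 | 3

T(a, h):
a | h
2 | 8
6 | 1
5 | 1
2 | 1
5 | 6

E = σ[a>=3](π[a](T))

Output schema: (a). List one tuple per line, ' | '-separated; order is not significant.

Subexpression sizes:
  T → 5
  π[a](T) → 5
  σ[a>=3](π[a](T)) → 3

== RESULT ==
a
5
5
6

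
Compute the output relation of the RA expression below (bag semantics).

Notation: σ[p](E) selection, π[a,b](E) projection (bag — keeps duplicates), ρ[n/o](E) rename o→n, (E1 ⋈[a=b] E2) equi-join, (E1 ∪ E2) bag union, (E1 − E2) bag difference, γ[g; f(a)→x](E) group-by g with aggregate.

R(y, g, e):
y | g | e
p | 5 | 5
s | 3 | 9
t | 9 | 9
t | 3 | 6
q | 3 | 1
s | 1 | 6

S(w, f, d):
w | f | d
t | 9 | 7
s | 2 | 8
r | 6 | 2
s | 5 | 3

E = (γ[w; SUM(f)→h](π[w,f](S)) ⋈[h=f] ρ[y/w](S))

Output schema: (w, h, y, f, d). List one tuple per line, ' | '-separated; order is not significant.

Subexpression sizes:
  S → 4
  π[w,f](S) → 4
  γ[w; SUM(f)→h](π[w,f](S)) → 3
  S → 4
  ρ[y/w](S) → 4
  (γ[w; SUM(f)→h](π[w,f](S)) ⋈[h=f] ρ[y/w](S)) → 2

== RESULT ==
w | h | y | f | d
r | 6 | r | 6 | 2
t | 9 | t | 9 | 7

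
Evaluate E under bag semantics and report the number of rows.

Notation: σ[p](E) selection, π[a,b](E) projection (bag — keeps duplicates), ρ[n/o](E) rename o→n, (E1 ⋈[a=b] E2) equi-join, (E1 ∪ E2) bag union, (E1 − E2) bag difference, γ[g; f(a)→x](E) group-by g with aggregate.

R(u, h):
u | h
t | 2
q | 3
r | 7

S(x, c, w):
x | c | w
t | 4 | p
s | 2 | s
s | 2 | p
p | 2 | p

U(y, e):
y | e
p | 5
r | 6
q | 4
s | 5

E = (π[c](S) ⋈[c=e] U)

Row counts bottom-up:
  S → 4
  π[c](S) → 4
  U → 4
  (π[c](S) ⋈[c=e] U) → 1

|E| = 1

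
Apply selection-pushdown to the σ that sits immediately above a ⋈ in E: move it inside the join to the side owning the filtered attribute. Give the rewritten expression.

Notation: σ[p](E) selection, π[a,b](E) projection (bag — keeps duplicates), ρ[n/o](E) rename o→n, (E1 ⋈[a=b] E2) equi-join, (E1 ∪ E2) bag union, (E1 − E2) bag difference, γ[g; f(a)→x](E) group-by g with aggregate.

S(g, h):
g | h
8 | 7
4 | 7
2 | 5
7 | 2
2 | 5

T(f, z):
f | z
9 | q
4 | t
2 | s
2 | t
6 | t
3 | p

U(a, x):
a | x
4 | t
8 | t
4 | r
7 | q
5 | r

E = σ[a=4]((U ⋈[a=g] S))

σ filters on a, owned by the left side.
E' = (σ[a=4](U) ⋈[a=g] S)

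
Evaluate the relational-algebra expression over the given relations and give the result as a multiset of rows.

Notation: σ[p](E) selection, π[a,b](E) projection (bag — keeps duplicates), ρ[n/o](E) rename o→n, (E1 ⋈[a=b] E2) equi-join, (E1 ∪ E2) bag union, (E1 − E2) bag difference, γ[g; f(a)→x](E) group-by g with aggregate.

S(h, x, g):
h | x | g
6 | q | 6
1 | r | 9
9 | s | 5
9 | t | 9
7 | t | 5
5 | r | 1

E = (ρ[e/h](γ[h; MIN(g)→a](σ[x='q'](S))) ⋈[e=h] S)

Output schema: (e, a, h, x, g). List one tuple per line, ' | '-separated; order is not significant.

Row counts bottom-up:
  S → 6
  σ[x='q'](S) → 1
  γ[h; MIN(g)→a](σ[x='q'](S)) → 1
  ρ[e/h](γ[h; MIN(g)→a](σ[x='q'](S))) → 1
  S → 6
  (ρ[e/h](γ[h; MIN(g)→a](σ[x='q'](S))) ⋈[e=h] S) → 1

== RESULT ==
e | a | h | x | g
6 | 6 | 6 | q | 6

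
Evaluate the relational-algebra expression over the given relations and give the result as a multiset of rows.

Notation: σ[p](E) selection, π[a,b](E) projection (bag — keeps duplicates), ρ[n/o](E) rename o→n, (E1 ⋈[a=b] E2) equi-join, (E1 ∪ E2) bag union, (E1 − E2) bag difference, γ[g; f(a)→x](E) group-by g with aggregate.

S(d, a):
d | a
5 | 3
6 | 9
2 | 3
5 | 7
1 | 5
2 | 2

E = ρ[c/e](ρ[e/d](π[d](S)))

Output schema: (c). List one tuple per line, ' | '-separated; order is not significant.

Stepwise |·|:
  S → 6
  π[d](S) → 6
  ρ[e/d](π[d](S)) → 6
  ρ[c/e](ρ[e/d](π[d](S))) → 6

== RESULT ==
c
1
2
2
5
5
6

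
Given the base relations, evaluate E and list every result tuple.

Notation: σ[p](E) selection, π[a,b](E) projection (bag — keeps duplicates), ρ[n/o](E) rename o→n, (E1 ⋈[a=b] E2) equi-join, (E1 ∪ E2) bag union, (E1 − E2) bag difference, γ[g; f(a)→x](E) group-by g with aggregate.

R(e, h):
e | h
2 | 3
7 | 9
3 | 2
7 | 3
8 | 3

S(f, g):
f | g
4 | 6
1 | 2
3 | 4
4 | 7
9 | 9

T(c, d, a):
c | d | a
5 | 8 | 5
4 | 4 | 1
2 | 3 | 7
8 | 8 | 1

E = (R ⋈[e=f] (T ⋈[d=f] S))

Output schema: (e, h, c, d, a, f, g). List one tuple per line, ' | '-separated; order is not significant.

Per-node cardinality:
  R → 5
  T → 4
  S → 5
  (T ⋈[d=f] S) → 3
  (R ⋈[e=f] (T ⋈[d=f] S)) → 1

== RESULT ==
e | h | c | d | a | f | g
3 | 2 | 2 | 3 | 7 | 3 | 4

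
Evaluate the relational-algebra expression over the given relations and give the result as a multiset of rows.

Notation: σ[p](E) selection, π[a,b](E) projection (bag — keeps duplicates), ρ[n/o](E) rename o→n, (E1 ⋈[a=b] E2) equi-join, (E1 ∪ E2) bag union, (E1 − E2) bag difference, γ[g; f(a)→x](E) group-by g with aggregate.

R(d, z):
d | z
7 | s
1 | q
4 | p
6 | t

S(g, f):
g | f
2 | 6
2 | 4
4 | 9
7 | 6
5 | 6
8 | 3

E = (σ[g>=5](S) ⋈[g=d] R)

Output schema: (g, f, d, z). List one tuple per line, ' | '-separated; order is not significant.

Row counts bottom-up:
  S → 6
  σ[g>=5](S) → 3
  R → 4
  (σ[g>=5](S) ⋈[g=d] R) → 1

== RESULT ==
g | f | d | z
7 | 6 | 7 | s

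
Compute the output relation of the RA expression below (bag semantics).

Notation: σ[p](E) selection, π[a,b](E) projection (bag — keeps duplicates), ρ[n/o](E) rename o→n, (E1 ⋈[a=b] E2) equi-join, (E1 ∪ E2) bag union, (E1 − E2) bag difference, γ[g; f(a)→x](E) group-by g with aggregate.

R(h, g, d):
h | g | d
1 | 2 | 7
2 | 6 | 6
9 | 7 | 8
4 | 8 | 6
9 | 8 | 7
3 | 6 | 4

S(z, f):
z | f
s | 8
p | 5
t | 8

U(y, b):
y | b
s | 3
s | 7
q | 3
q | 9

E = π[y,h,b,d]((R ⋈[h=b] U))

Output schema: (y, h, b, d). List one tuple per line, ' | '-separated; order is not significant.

Per-node cardinality:
  R → 6
  U → 4
  (R ⋈[h=b] U) → 4
  π[y,h,b,d]((R ⋈[h=b] U)) → 4

== RESULT ==
y | h | b | d
q | 3 | 3 | 4
q | 9 | 9 | 7
q | 9 | 9 | 8
s | 3 | 3 | 4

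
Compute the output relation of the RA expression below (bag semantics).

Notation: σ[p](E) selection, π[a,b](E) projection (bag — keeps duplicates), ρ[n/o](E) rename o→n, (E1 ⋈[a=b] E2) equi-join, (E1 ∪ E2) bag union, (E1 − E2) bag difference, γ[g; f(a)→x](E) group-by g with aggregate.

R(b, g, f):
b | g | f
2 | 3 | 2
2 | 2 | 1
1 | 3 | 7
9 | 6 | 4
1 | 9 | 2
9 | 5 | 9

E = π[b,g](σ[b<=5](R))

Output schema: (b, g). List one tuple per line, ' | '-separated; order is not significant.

Stepwise |·|:
  R → 6
  σ[b<=5](R) → 4
  π[b,g](σ[b<=5](R)) → 4

== RESULT ==
b | g
1 | 3
1 | 9
2 | 2
2 | 3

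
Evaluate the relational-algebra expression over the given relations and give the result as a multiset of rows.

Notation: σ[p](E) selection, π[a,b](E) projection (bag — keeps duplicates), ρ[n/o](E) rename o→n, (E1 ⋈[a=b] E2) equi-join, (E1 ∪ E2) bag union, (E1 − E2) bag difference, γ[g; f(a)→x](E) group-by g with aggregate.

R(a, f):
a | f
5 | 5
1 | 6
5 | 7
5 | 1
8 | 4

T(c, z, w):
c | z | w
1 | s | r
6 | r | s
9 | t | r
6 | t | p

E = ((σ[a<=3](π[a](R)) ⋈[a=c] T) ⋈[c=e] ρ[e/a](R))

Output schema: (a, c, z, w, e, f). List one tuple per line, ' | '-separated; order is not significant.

Stepwise |·|:
  R → 5
  π[a](R) → 5
  σ[a<=3](π[a](R)) → 1
  T → 4
  (σ[a<=3](π[a](R)) ⋈[a=c] T) → 1
  R → 5
  ρ[e/a](R) → 5
  ((σ[a<=3](π[a](R)) ⋈[a=c] T) ⋈[c=e] ρ[e/a](R)) → 1

== RESULT ==
a | c | z | w | e | f
1 | 1 | s | r | 1 | 6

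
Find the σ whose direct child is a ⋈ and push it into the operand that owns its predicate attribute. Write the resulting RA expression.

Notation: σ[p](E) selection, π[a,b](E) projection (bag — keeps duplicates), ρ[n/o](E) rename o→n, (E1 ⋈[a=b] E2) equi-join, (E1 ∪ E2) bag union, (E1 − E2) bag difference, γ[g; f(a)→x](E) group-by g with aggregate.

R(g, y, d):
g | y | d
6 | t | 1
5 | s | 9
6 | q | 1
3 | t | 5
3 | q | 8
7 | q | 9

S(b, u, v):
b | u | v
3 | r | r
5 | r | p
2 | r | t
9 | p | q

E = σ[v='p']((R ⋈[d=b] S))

σ filters on v, owned by the right side.
E' = (R ⋈[d=b] σ[v='p'](S))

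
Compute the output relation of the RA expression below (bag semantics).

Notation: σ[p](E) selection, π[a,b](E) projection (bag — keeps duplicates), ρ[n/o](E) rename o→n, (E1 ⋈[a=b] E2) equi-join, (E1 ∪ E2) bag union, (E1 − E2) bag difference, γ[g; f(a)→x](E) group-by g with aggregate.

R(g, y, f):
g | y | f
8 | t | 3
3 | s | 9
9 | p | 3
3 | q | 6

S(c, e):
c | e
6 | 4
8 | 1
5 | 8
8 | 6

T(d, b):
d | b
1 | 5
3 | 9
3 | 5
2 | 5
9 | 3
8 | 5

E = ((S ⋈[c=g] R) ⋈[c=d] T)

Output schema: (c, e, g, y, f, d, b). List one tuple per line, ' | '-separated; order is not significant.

Per-node cardinality:
  S → 4
  R → 4
  (S ⋈[c=g] R) → 2
  T → 6
  ((S ⋈[c=g] R) ⋈[c=d] T) → 2

== RESULT ==
c | e | g | y | f | d | b
8 | 1 | 8 | t | 3 | 8 | 5
8 | 6 | 8 | t | 3 | 8 | 5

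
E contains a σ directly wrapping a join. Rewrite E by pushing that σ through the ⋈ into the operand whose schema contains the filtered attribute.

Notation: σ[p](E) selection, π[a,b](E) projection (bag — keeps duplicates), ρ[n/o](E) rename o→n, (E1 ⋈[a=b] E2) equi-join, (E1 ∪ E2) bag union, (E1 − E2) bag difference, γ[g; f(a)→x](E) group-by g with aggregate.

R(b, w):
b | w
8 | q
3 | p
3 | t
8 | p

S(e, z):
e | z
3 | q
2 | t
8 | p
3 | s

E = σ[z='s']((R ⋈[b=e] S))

σ filters on z, owned by the right side.
E' = (R ⋈[b=e] σ[z='s'](S))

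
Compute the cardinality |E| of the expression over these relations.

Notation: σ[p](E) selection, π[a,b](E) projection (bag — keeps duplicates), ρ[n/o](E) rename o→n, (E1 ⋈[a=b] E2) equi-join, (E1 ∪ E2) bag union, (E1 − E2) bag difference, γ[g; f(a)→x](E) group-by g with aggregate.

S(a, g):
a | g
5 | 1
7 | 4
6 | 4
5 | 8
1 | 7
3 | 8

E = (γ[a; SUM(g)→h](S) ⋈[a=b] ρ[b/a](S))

Subexpression sizes:
  S → 6
  γ[a; SUM(g)→h](S) → 5
  S → 6
  ρ[b/a](S) → 6
  (γ[a; SUM(g)→h](S) ⋈[a=b] ρ[b/a](S)) → 6

|E| = 6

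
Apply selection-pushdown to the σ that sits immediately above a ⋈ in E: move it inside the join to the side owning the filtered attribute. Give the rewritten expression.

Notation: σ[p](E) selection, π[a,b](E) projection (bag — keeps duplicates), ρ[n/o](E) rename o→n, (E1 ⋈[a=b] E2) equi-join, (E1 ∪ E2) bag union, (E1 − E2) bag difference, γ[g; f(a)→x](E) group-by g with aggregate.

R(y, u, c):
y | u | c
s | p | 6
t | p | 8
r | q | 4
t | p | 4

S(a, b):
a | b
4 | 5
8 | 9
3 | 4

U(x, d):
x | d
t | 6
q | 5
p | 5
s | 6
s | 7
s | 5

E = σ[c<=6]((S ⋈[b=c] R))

σ filters on c, owned by the right side.
E' = (S ⋈[b=c] σ[c<=6](R))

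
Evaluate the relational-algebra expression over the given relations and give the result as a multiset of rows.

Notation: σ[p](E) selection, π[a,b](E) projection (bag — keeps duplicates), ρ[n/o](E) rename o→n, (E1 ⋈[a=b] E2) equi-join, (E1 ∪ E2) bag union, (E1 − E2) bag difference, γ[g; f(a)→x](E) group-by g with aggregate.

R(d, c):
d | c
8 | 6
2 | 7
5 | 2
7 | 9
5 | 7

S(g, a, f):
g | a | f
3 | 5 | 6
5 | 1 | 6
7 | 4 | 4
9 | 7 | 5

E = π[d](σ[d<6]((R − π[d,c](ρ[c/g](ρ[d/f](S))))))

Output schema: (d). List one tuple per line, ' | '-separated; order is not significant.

Per-node cardinality:
  R → 5
  S → 4
  ρ[d/f](S) → 4
  ρ[c/g](ρ[d/f](S)) → 4
  π[d,c](ρ[c/g](ρ[d/f](S))) → 4
  (R − π[d,c](ρ[c/g](ρ[d/f](S)))) → 5
  σ[d<6]((R − π[d,c](ρ[c/g](ρ[d/f](S))))) → 3
  π[d](σ[d<6]((R − π[d,c](ρ[c/g](ρ[d/f](S)))))) → 3

== RESULT ==
d
2
5
5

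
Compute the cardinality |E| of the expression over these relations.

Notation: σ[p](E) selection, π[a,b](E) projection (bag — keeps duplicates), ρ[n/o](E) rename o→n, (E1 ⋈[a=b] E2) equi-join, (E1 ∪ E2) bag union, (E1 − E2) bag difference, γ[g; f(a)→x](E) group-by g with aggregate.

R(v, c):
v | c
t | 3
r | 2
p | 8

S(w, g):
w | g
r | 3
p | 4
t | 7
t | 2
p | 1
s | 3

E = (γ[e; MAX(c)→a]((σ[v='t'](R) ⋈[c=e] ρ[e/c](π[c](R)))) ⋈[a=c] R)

Subexpression sizes:
  R → 3
  σ[v='t'](R) → 1
  R → 3
  π[c](R) → 3
  ρ[e/c](π[c](R)) → 3
  (σ[v='t'](R) ⋈[c=e] ρ[e/c](π[c](R))) → 1
  γ[e; MAX(c)→a]((σ[v='t'](R) ⋈[c=e] ρ[e/c](π[c](R)))) → 1
  R → 3
  (γ[e; MAX(c)→a]((σ[v='t'](R) ⋈[c=e] ρ[e/c](π[c](R)))) ⋈[a=c] R) → 1

|E| = 1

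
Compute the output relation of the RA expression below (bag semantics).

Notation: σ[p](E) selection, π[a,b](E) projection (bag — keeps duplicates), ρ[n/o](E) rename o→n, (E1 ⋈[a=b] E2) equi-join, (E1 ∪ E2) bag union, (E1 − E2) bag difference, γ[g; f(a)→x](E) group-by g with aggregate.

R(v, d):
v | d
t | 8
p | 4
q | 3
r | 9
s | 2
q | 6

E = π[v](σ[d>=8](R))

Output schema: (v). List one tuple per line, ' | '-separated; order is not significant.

Stepwise |·|:
  R → 6
  σ[d>=8](R) → 2
  π[v](σ[d>=8](R)) → 2

== RESULT ==
v
r
t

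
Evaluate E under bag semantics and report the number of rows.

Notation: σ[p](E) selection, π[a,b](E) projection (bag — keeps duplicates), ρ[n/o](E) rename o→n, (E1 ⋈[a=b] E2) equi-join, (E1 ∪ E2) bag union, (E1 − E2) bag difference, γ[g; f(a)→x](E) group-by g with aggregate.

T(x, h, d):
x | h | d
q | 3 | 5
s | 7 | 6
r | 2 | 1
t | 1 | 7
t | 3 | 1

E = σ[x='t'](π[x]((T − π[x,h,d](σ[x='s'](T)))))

Row counts bottom-up:
  T → 5
  T → 5
  σ[x='s'](T) → 1
  π[x,h,d](σ[x='s'](T)) → 1
  (T − π[x,h,d](σ[x='s'](T))) → 4
  π[x]((T − π[x,h,d](σ[x='s'](T)))) → 4
  σ[x='t'](π[x]((T − π[x,h,d](σ[x='s'](T))))) → 2

|E| = 2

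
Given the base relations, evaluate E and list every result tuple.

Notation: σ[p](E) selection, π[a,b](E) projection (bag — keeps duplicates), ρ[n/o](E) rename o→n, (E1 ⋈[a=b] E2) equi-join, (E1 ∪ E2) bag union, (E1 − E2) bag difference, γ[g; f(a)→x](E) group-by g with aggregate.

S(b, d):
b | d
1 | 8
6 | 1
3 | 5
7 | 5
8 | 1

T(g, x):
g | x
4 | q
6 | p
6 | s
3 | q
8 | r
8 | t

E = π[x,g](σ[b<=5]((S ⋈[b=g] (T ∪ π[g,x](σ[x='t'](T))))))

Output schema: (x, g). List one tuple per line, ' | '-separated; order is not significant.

Per-node cardinality:
  S → 5
  T → 6
  T → 6
  σ[x='t'](T) → 1
  π[g,x](σ[x='t'](T)) → 1
  (T ∪ π[g,x](σ[x='t'](T))) → 7
  (S ⋈[b=g] (T ∪ π[g,x](σ[x='t'](T)))) → 6
  σ[b<=5]((S ⋈[b=g] (T ∪ π[g,x](σ[x='t'](T))))) → 1
  π[x,g](σ[b<=5]((S ⋈[b=g] (T ∪ π[g,x](σ[x='t'](T)))))) → 1

== RESULT ==
x | g
q | 3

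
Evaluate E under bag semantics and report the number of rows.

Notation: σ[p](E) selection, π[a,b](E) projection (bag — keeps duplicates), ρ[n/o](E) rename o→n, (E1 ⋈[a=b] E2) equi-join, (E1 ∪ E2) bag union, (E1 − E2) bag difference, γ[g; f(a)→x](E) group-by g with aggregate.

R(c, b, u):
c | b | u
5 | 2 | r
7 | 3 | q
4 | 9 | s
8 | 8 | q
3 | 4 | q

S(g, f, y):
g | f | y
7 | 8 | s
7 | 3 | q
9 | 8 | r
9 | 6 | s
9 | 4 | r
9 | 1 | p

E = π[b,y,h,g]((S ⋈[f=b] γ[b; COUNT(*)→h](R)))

Row counts bottom-up:
  S → 6
  R → 5
  γ[b; COUNT(*)→h](R) → 5
  (S ⋈[f=b] γ[b; COUNT(*)→h](R)) → 4
  π[b,y,h,g]((S ⋈[f=b] γ[b; COUNT(*)→h](R))) → 4

|E| = 4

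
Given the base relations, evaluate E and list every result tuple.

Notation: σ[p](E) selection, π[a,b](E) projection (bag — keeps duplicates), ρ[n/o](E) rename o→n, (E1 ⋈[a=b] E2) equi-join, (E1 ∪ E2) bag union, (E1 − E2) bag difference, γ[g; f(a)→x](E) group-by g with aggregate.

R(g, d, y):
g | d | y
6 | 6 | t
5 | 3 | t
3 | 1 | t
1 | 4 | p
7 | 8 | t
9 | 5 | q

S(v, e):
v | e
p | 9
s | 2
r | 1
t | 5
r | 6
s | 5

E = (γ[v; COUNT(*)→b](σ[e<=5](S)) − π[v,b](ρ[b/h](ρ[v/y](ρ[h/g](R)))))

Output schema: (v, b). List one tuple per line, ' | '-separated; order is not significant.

Stepwise |·|:
  S → 6
  σ[e<=5](S) → 4
  γ[v; COUNT(*)→b](σ[e<=5](S)) → 3
  R → 6
  ρ[h/g](R) → 6
  ρ[v/y](ρ[h/g](R)) → 6
  ρ[b/h](ρ[v/y](ρ[h/g](R))) → 6
  π[v,b](ρ[b/h](ρ[v/y](ρ[h/g](R)))) → 6
  (γ[v; COUNT(*)→b](σ[e<=5](S)) − π[v,b](ρ[b/h](ρ[v/y](ρ[h/g](R))))) → 3

== RESULT ==
v | b
r | 1
s | 2
t | 1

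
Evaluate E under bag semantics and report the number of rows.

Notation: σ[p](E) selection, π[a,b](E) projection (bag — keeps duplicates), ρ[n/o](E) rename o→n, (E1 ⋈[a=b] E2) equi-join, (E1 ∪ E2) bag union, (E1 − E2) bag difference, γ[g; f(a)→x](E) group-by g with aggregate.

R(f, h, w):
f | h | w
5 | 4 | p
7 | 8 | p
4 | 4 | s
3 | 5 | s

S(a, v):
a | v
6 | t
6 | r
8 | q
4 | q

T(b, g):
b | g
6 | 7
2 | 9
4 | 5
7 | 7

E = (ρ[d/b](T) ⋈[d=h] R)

Subexpression sizes:
  T → 4
  ρ[d/b](T) → 4
  R → 4
  (ρ[d/b](T) ⋈[d=h] R) → 2

|E| = 2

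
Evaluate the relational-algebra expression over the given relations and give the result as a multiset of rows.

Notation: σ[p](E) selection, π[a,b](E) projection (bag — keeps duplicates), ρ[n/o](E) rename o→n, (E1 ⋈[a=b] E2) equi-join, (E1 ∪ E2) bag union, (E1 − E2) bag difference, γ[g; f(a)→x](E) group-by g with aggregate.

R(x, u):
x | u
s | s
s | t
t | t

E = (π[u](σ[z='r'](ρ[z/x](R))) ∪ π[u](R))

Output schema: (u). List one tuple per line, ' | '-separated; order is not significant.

Stepwise |·|:
  R → 3
  ρ[z/x](R) → 3
  σ[z='r'](ρ[z/x](R)) → 0
  π[u](σ[z='r'](ρ[z/x](R))) → 0
  R → 3
  π[u](R) → 3
  (π[u](σ[z='r'](ρ[z/x](R))) ∪ π[u](R)) → 3

== RESULT ==
u
s
t
t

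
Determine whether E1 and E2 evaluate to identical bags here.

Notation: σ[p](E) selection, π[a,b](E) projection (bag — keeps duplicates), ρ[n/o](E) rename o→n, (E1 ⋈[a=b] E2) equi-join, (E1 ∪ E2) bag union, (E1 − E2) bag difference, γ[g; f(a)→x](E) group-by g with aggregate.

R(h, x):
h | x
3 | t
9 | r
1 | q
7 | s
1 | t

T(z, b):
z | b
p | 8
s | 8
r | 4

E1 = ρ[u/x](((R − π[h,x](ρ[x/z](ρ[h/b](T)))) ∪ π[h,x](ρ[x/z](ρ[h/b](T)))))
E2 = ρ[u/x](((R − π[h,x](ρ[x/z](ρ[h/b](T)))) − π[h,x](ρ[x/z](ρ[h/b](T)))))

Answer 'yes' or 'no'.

E1 per-node cardinality:
  R → 5
  T → 3
  ρ[h/b](T) → 3
  ρ[x/z](ρ[h/b](T)) → 3
  π[h,x](ρ[x/z](ρ[h/b](T))) → 3
  (R − π[h,x](ρ[x/z](ρ[h/b](T)))) → 5
  T → 3
  ρ[h/b](T) → 3
  ρ[x/z](ρ[h/b](T)) → 3
  π[h,x](ρ[x/z](ρ[h/b](T))) → 3
  ((R − π[h,x](ρ[x/z](ρ[h/b](T)))) ∪ π[h,x](ρ[x/z](ρ[h/b](T)))) → 8
  ρ[u/x](((R − π[h,x](ρ[x/z](ρ[h/b](T)))) ∪ π[h,x](ρ[x/z](ρ[h/b](T))))) → 8
E2 per-node cardinality:
  R → 5
  T → 3
  ρ[h/b](T) → 3
  ρ[x/z](ρ[h/b](T)) → 3
  π[h,x](ρ[x/z](ρ[h/b](T))) → 3
  (R − π[h,x](ρ[x/z](ρ[h/b](T)))) → 5
  T → 3
  ρ[h/b](T) → 3
  ρ[x/z](ρ[h/b](T)) → 3
  π[h,x](ρ[x/z](ρ[h/b](T))) → 3
  ((R − π[h,x](ρ[x/z](ρ[h/b](T)))) − π[h,x](ρ[x/z](ρ[h/b](T)))) → 5
  ρ[u/x](((R − π[h,x](ρ[x/z](ρ[h/b](T)))) − π[h,x](ρ[x/z](ρ[h/b](T))))) → 5

E1 result:
h | u
1 | q
1 | t
3 | t
4 | r
7 | s
8 | p
8 | s
9 | r
E2 result:
h | u
1 | q
1 | t
3 | t
7 | s
9 | r
Witness: (4, 'r') appears 1× in E1 but 0× in E2.

no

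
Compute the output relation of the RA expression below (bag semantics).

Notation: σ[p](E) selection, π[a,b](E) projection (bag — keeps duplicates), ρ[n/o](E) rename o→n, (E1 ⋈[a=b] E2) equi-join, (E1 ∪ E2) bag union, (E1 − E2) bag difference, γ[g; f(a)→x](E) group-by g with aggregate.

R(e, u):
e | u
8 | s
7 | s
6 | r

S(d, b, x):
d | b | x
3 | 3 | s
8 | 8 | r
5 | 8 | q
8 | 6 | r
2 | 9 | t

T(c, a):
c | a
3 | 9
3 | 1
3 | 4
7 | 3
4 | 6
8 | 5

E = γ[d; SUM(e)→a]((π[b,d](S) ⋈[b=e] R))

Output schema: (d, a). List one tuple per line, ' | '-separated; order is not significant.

Subexpression sizes:
  S → 5
  π[b,d](S) → 5
  R → 3
  (π[b,d](S) ⋈[b=e] R) → 3
  γ[d; SUM(e)→a]((π[b,d](S) ⋈[b=e] R)) → 2

== RESULT ==
d | a
5 | 8
8 | 14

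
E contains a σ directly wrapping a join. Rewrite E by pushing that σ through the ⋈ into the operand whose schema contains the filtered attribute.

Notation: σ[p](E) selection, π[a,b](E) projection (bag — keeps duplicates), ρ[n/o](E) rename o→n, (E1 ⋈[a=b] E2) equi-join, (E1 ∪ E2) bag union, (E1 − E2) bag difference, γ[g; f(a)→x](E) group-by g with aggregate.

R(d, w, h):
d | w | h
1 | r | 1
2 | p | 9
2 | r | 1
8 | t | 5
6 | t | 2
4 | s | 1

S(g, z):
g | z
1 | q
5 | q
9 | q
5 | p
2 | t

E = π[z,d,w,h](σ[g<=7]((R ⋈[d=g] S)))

σ filters on g, owned by the right side.
E' = π[z,d,w,h]((R ⋈[d=g] σ[g<=7](S)))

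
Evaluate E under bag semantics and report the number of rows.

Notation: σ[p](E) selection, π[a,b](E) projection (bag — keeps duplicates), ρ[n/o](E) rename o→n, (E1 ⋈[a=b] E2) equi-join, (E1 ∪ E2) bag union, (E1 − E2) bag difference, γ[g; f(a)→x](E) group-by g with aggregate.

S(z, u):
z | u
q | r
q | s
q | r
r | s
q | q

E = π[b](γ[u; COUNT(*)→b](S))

Row counts bottom-up:
  S → 5
  γ[u; COUNT(*)→b](S) → 3
  π[b](γ[u; COUNT(*)→b](S)) → 3

|E| = 3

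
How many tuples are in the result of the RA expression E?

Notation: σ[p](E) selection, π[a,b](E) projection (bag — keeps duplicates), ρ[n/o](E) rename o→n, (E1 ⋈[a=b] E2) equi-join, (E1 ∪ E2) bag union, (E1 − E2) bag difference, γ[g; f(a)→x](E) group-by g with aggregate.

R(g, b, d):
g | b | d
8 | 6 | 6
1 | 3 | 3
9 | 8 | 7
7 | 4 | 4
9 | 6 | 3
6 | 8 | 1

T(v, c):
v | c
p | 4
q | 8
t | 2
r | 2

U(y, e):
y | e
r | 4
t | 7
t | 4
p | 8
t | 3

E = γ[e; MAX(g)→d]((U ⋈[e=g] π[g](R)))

Per-node cardinality:
  U → 5
  R → 6
  π[g](R) → 6
  (U ⋈[e=g] π[g](R)) → 2
  γ[e; MAX(g)→d]((U ⋈[e=g] π[g](R))) → 2

|E| = 2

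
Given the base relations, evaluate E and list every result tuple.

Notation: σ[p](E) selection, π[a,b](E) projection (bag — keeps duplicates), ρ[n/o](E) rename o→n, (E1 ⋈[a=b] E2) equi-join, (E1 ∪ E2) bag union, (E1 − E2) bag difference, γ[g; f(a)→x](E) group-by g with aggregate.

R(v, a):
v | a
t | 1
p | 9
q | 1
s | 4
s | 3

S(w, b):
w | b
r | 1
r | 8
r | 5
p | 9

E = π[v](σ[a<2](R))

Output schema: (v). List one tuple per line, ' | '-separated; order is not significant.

Row counts bottom-up:
  R → 5
  σ[a<2](R) → 2
  π[v](σ[a<2](R)) → 2

== RESULT ==
v
q
t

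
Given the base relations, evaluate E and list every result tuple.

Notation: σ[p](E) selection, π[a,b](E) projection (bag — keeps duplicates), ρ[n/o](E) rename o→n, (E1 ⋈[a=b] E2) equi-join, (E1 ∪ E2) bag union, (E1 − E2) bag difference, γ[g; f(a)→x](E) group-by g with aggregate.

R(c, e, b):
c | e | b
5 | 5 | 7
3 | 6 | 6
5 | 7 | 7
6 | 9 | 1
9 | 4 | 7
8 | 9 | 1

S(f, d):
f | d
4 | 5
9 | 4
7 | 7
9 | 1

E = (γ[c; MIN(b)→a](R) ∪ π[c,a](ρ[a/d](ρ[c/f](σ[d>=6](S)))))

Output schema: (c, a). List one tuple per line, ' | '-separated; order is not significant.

Row counts bottom-up:
  R → 6
  γ[c; MIN(b)→a](R) → 5
  S → 4
  σ[d>=6](S) → 1
  ρ[c/f](σ[d>=6](S)) → 1
  ρ[a/d](ρ[c/f](σ[d>=6](S))) → 1
  π[c,a](ρ[a/d](ρ[c/f](σ[d>=6](S)))) → 1
  (γ[c; MIN(b)→a](R) ∪ π[c,a](ρ[a/d](ρ[c/f](σ[d>=6](S))))) → 6

== RESULT ==
c | a
3 | 6
5 | 7
6 | 1
7 | 7
8 | 1
9 | 7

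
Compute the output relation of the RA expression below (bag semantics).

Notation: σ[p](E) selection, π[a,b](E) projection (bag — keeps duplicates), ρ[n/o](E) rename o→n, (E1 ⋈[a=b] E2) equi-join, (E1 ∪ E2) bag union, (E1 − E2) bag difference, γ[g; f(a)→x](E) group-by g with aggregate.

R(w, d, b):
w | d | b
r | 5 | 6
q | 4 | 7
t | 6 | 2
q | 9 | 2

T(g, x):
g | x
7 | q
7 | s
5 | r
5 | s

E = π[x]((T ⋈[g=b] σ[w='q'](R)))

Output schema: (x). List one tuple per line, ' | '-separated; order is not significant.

Stepwise |·|:
  T → 4
  R → 4
  σ[w='q'](R) → 2
  (T ⋈[g=b] σ[w='q'](R)) → 2
  π[x]((T ⋈[g=b] σ[w='q'](R))) → 2

== RESULT ==
x
q
s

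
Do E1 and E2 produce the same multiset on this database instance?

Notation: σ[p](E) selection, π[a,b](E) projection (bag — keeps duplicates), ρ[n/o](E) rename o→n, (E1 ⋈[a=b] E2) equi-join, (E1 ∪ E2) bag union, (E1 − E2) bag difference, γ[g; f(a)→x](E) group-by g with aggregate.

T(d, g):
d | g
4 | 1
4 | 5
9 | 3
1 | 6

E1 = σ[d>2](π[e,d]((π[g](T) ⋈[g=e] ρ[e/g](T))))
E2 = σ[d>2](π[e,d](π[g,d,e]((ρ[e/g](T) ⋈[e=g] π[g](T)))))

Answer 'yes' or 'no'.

E1 subexpression sizes:
  T → 4
  π[g](T) → 4
  T → 4
  ρ[e/g](T) → 4
  (π[g](T) ⋈[g=e] ρ[e/g](T)) → 4
  π[e,d]((π[g](T) ⋈[g=e] ρ[e/g](T))) → 4
  σ[d>2](π[e,d]((π[g](T) ⋈[g=e] ρ[e/g](T)))) → 3
E2 subexpression sizes:
  T → 4
  ρ[e/g](T) → 4
  T → 4
  π[g](T) → 4
  (ρ[e/g](T) ⋈[e=g] π[g](T)) → 4
  π[g,d,e]((ρ[e/g](T) ⋈[e=g] π[g](T))) → 4
  π[e,d](π[g,d,e]((ρ[e/g](T) ⋈[e=g] π[g](T)))) → 4
  σ[d>2](π[e,d](π[g,d,e]((ρ[e/g](T) ⋈[e=g] π[g](T))))) → 3

E1 and E2 produce the same multiset:
e | d
1 | 4
3 | 9
5 | 4

yes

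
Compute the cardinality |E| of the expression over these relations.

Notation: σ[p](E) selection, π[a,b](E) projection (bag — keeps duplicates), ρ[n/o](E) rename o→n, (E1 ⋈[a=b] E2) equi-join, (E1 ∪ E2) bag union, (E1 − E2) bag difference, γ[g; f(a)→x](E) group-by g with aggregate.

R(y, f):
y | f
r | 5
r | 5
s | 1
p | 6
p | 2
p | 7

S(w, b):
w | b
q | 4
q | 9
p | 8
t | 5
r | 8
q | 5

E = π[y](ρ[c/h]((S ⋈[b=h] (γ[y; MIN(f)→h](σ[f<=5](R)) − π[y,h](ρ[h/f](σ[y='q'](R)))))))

Row counts bottom-up:
  S → 6
  R → 6
  σ[f<=5](R) → 4
  γ[y; MIN(f)→h](σ[f<=5](R)) → 3
  R → 6
  σ[y='q'](R) → 0
  ρ[h/f](σ[y='q'](R)) → 0
  π[y,h](ρ[h/f](σ[y='q'](R))) → 0
  (γ[y; MIN(f)→h](σ[f<=5](R)) − π[y,h](ρ[h/f](σ[y='q'](R)))) → 3
  (S ⋈[b=h] (γ[y; MIN(f)→h](σ[f<=5](R)) − π[y,h](ρ[h/f](σ[y='q'](R))))) → 2
  ρ[c/h]((S ⋈[b=h] (γ[y; MIN(f)→h](σ[f<=5](R)) − π[y,h](ρ[h/f](σ[y='q'](R)))))) → 2
  π[y](ρ[c/h]((S ⋈[b=h] (γ[y; MIN(f)→h](σ[f<=5](R)) − π[y,h](ρ[h/f](σ[y='q'](R))))))) → 2

|E| = 2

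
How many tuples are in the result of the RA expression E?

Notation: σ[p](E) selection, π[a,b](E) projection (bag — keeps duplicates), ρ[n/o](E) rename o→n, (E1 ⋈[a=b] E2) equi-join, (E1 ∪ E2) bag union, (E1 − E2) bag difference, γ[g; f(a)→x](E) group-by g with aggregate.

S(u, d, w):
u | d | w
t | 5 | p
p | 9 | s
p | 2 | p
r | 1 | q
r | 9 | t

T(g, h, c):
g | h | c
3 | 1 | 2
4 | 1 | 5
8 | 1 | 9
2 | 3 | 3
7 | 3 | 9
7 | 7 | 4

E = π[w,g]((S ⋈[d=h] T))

Subexpression sizes:
  S → 5
  T → 6
  (S ⋈[d=h] T) → 3
  π[w,g]((S ⋈[d=h] T)) → 3

|E| = 3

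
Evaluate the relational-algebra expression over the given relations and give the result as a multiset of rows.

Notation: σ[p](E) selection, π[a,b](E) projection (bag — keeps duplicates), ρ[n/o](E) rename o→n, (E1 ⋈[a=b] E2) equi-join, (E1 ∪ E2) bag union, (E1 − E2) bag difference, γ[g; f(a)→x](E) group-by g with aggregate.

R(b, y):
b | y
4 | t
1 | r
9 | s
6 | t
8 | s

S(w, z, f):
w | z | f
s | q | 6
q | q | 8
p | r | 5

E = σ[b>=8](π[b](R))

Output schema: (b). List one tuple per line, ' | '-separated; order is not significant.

Row counts bottom-up:
  R → 5
  π[b](R) → 5
  σ[b>=8](π[b](R)) → 2

== RESULT ==
b
8
9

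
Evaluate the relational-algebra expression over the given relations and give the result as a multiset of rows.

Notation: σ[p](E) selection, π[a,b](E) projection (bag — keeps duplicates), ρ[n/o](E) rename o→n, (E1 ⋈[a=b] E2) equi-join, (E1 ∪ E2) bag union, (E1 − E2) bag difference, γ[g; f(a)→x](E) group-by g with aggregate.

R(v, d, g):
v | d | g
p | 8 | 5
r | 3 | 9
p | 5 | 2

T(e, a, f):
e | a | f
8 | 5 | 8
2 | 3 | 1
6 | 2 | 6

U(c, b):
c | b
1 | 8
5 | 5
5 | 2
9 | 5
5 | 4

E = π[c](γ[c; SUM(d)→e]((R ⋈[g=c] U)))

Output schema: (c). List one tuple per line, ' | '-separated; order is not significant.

Row counts bottom-up:
  R → 3
  U → 5
  (R ⋈[g=c] U) → 4
  γ[c; SUM(d)→e]((R ⋈[g=c] U)) → 2
  π[c](γ[c; SUM(d)→e]((R ⋈[g=c] U))) → 2

== RESULT ==
c
5
9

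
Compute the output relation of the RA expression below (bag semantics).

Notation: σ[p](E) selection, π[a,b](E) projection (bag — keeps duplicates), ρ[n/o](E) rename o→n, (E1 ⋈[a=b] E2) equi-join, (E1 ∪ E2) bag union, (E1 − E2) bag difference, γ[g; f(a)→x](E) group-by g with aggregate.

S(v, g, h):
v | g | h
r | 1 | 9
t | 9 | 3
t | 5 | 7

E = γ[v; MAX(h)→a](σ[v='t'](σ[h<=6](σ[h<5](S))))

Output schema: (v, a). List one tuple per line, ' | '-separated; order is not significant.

Stepwise |·|:
  S → 3
  σ[h<5](S) → 1
  σ[h<=6](σ[h<5](S)) → 1
  σ[v='t'](σ[h<=6](σ[h<5](S))) → 1
  γ[v; MAX(h)→a](σ[v='t'](σ[h<=6](σ[h<5](S)))) → 1

== RESULT ==
v | a
t | 3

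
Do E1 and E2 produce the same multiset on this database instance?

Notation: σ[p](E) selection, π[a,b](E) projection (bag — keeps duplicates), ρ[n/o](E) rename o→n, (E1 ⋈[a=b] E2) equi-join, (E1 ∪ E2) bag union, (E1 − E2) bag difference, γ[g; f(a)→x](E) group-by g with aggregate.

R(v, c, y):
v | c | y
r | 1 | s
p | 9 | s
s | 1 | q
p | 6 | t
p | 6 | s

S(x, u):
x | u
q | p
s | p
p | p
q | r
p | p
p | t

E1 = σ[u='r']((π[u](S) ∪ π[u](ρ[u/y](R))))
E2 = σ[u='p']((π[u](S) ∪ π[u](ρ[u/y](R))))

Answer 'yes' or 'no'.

E1 per-node cardinality:
  S → 6
  π[u](S) → 6
  R → 5
  ρ[u/y](R) → 5
  π[u](ρ[u/y](R)) → 5
  (π[u](S) ∪ π[u](ρ[u/y](R))) → 11
  σ[u='r']((π[u](S) ∪ π[u](ρ[u/y](R)))) → 1
E2 per-node cardinality:
  S → 6
  π[u](S) → 6
  R → 5
  ρ[u/y](R) → 5
  π[u](ρ[u/y](R)) → 5
  (π[u](S) ∪ π[u](ρ[u/y](R))) → 11
  σ[u='p']((π[u](S) ∪ π[u](ρ[u/y](R)))) → 4

E1 result:
u
r
E2 result:
u
p
p
p
p
Witness: ('p',) appears 0× in E1 but 4× in E2.

no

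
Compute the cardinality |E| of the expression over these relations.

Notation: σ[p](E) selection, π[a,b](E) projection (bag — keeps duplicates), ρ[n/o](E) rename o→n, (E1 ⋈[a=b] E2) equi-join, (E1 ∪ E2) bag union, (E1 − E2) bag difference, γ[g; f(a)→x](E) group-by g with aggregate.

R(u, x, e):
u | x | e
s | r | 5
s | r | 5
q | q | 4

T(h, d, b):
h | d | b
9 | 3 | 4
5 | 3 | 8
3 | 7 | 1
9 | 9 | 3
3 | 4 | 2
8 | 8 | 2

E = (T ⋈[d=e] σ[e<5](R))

Per-node cardinality:
  T → 6
  R → 3
  σ[e<5](R) → 1
  (T ⋈[d=e] σ[e<5](R)) → 1

|E| = 1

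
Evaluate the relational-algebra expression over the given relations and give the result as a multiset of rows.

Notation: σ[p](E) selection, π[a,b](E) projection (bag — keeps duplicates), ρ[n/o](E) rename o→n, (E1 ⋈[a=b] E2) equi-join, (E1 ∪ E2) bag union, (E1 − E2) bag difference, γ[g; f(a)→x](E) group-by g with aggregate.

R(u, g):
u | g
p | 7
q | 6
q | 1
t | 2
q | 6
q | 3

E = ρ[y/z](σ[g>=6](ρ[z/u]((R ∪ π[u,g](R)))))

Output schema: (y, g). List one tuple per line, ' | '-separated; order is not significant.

Row counts bottom-up:
  R → 6
  R → 6
  π[u,g](R) → 6
  (R ∪ π[u,g](R)) → 12
  ρ[z/u]((R ∪ π[u,g](R))) → 12
  σ[g>=6](ρ[z/u]((R ∪ π[u,g](R)))) → 6
  ρ[y/z](σ[g>=6](ρ[z/u]((R ∪ π[u,g](R))))) → 6

== RESULT ==
y | g
p | 7
p | 7
q | 6
q | 6
q | 6
q | 6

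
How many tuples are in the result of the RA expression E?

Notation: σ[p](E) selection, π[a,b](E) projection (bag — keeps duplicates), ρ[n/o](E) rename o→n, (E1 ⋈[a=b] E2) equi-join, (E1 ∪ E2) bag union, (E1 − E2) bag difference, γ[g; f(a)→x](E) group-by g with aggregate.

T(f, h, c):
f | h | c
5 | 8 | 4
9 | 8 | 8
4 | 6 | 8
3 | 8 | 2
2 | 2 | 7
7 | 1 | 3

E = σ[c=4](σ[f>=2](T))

Subexpression sizes:
  T → 6
  σ[f>=2](T) → 6
  σ[c=4](σ[f>=2](T)) → 1

|E| = 1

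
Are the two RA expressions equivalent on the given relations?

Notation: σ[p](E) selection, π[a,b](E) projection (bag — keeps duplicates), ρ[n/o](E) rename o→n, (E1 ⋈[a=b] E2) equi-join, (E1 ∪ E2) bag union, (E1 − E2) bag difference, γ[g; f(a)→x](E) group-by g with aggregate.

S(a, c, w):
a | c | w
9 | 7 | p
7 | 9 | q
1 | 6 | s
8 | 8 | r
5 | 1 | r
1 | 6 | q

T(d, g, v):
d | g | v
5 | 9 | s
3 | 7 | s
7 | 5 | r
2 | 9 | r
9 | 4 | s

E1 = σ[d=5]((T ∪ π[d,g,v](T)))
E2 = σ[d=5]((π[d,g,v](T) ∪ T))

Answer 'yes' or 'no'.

E1 per-node cardinality:
  T → 5
  T → 5
  π[d,g,v](T) → 5
  (T ∪ π[d,g,v](T)) → 10
  σ[d=5]((T ∪ π[d,g,v](T))) → 2
E2 per-node cardinality:
  T → 5
  π[d,g,v](T) → 5
  T → 5
  (π[d,g,v](T) ∪ T) → 10
  σ[d=5]((π[d,g,v](T) ∪ T)) → 2

E1 and E2 produce the same multiset:
d | g | v
5 | 9 | s
5 | 9 | s

yes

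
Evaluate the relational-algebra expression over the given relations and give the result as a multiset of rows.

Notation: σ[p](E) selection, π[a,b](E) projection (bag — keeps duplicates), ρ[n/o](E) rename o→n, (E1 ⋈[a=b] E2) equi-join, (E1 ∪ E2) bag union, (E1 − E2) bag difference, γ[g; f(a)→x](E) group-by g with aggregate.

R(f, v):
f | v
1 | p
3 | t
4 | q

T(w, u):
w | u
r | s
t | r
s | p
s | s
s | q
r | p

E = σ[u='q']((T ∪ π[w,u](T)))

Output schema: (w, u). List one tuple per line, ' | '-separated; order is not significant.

Subexpression sizes:
  T → 6
  T → 6
  π[w,u](T) → 6
  (T ∪ π[w,u](T)) → 12
  σ[u='q']((T ∪ π[w,u](T))) → 2

== RESULT ==
w | u
s | q
s | q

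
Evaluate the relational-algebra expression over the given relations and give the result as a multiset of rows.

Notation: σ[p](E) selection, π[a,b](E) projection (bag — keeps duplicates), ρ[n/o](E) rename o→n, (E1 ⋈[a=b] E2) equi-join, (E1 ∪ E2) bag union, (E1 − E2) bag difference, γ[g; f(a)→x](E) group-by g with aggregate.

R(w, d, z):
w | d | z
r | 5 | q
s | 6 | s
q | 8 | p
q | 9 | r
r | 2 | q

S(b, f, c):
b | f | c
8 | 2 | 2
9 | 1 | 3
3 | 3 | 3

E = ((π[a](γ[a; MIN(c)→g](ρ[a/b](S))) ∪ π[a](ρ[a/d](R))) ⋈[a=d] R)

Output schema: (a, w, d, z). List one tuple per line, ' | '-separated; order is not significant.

Stepwise |·|:
  S → 3
  ρ[a/b](S) → 3
  γ[a; MIN(c)→g](ρ[a/b](S)) → 3
  π[a](γ[a; MIN(c)→g](ρ[a/b](S))) → 3
  R → 5
  ρ[a/d](R) → 5
  π[a](ρ[a/d](R)) → 5
  (π[a](γ[a; MIN(c)→g](ρ[a/b](S))) ∪ π[a](ρ[a/d](R))) → 8
  R → 5
  ((π[a](γ[a; MIN(c)→g](ρ[a/b](S))) ∪ π[a](ρ[a/d](R))) ⋈[a=d] R) → 7

== RESULT ==
a | w | d | z
2 | r | 2 | q
5 | r | 5 | q
6 | s | 6 | s
8 | q | 8 | p
8 | q | 8 | p
9 | q | 9 | r
9 | q | 9 | r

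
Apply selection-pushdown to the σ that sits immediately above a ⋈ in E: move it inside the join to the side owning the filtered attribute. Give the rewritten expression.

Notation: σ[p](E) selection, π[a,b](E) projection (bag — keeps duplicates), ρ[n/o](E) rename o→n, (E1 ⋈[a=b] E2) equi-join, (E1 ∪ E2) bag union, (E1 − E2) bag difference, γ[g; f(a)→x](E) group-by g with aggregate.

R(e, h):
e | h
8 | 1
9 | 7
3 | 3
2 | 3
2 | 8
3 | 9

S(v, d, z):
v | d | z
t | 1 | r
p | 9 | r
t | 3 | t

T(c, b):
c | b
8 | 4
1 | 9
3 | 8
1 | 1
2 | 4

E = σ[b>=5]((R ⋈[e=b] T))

σ filters on b, owned by the right side.
E' = (R ⋈[e=b] σ[b>=5](T))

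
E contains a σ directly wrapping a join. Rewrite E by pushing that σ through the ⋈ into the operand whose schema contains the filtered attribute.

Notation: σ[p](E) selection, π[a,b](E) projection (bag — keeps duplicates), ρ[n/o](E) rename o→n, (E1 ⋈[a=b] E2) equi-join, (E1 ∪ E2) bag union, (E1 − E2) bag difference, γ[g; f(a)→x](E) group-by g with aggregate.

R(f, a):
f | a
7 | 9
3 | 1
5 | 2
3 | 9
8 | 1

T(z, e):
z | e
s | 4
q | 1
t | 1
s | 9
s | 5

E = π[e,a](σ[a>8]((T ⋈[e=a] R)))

σ filters on a, owned by the right side.
E' = π[e,a]((T ⋈[e=a] σ[a>8](R)))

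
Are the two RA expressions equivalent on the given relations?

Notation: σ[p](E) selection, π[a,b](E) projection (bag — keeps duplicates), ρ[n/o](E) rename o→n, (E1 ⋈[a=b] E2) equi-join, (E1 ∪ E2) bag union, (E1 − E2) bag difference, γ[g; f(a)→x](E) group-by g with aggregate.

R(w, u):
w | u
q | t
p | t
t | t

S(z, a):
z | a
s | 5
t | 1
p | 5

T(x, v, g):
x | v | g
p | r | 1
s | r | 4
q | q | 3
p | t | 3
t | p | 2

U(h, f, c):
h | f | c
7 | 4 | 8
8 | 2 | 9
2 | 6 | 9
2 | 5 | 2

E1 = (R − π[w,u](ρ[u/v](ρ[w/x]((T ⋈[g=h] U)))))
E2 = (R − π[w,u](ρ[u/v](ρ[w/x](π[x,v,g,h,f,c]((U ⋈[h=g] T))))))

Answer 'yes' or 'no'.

E1 row counts bottom-up:
  R → 3
  T → 5
  U → 4
  (T ⋈[g=h] U) → 2
  ρ[w/x]((T ⋈[g=h] U)) → 2
  ρ[u/v](ρ[w/x]((T ⋈[g=h] U))) → 2
  π[w,u](ρ[u/v](ρ[w/x]((T ⋈[g=h] U)))) → 2
  (R − π[w,u](ρ[u/v](ρ[w/x]((T ⋈[g=h] U))))) → 3
E2 row counts bottom-up:
  R → 3
  U → 4
  T → 5
  (U ⋈[h=g] T) → 2
  π[x,v,g,h,f,c]((U ⋈[h=g] T)) → 2
  ρ[w/x](π[x,v,g,h,f,c]((U ⋈[h=g] T))) → 2
  ρ[u/v](ρ[w/x](π[x,v,g,h,f,c]((U ⋈[h=g] T)))) → 2
  π[w,u](ρ[u/v](ρ[w/x](π[x,v,g,h,f,c]((U ⋈[h=g] T))))) → 2
  (R − π[w,u](ρ[u/v](ρ[w/x](π[x,v,g,h,f,c]((U ⋈[h=g] T)))))) → 3

E1 and E2 produce the same multiset:
w | u
p | t
q | t
t | t

yes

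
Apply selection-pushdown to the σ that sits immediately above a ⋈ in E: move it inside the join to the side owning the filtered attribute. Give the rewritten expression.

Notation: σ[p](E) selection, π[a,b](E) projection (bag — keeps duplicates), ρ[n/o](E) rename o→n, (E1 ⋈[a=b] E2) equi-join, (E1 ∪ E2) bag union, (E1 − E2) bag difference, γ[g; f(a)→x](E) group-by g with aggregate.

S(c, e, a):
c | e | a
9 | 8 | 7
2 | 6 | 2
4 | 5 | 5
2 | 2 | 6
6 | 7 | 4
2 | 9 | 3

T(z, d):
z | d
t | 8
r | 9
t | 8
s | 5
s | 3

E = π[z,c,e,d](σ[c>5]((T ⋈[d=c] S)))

σ filters on c, owned by the right side.
E' = π[z,c,e,d]((T ⋈[d=c] σ[c>5](S)))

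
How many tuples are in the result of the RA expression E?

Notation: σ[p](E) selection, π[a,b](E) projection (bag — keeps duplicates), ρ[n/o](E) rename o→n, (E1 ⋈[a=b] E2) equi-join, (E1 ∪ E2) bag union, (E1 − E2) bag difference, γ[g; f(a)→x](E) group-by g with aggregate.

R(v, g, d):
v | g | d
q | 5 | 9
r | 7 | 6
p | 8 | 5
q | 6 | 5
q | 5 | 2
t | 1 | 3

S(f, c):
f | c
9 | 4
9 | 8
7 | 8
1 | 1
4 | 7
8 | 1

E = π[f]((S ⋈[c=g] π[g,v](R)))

Subexpression sizes:
  S → 6
  R → 6
  π[g,v](R) → 6
  (S ⋈[c=g] π[g,v](R)) → 5
  π[f]((S ⋈[c=g] π[g,v](R))) → 5

|E| = 5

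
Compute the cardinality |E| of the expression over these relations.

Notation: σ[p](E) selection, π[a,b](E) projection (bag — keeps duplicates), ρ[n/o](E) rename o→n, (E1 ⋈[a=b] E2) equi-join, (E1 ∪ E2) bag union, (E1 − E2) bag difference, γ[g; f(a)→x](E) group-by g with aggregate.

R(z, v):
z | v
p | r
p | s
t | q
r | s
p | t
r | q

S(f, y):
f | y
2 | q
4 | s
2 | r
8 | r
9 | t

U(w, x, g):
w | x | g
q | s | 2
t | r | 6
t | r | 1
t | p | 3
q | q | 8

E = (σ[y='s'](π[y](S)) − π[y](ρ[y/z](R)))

Subexpression sizes:
  S → 5
  π[y](S) → 5
  σ[y='s'](π[y](S)) → 1
  R → 6
  ρ[y/z](R) → 6
  π[y](ρ[y/z](R)) → 6
  (σ[y='s'](π[y](S)) − π[y](ρ[y/z](R))) → 1

|E| = 1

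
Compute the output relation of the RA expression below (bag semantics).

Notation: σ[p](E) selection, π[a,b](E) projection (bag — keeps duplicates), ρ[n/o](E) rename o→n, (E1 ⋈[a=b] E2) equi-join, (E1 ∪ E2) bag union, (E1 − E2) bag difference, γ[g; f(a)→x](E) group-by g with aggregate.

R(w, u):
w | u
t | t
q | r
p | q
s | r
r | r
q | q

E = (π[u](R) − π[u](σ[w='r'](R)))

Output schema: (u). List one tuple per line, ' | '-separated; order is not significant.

Subexpression sizes:
  R → 6
  π[u](R) → 6
  R → 6
  σ[w='r'](R) → 1
  π[u](σ[w='r'](R)) → 1
  (π[u](R) − π[u](σ[w='r'](R))) → 5

== RESULT ==
u
q
q
r
r
t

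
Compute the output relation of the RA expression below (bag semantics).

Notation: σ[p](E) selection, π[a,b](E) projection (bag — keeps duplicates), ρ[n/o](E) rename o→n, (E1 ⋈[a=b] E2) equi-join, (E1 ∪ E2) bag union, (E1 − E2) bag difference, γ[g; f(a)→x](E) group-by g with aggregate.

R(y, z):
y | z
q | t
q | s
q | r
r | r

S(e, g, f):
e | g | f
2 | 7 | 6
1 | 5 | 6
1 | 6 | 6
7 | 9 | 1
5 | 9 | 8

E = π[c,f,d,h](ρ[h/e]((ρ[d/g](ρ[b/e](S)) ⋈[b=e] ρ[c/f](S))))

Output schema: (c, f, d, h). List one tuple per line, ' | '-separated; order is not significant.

Per-node cardinality:
  S → 5
  ρ[b/e](S) → 5
  ρ[d/g](ρ[b/e](S)) → 5
  S → 5
  ρ[c/f](S) → 5
  (ρ[d/g](ρ[b/e](S)) ⋈[b=e] ρ[c/f](S)) → 7
  ρ[h/e]((ρ[d/g](ρ[b/e](S)) ⋈[b=e] ρ[c/f](S))) → 7
  π[c,f,d,h](ρ[h/e]((ρ[d/g](ρ[b/e](S)) ⋈[b=e] ρ[c/f](S)))) → 7

== RESULT ==
c | f | d | h
1 | 1 | 9 | 7
6 | 6 | 5 | 1
6 | 6 | 5 | 1
6 | 6 | 6 | 1
6 | 6 | 6 | 1
6 | 6 | 7 | 2
8 | 8 | 9 | 5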